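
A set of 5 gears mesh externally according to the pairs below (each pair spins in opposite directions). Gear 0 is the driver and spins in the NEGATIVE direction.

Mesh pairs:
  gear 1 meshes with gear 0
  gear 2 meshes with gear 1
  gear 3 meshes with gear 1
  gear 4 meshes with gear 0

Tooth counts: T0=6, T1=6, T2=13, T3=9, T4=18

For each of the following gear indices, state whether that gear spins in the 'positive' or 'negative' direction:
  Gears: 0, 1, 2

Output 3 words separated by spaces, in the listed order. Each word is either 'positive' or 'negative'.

Answer: negative positive negative

Derivation:
Gear 0 (driver): negative (depth 0)
  gear 1: meshes with gear 0 -> depth 1 -> positive (opposite of gear 0)
  gear 2: meshes with gear 1 -> depth 2 -> negative (opposite of gear 1)
  gear 3: meshes with gear 1 -> depth 2 -> negative (opposite of gear 1)
  gear 4: meshes with gear 0 -> depth 1 -> positive (opposite of gear 0)
Queried indices 0, 1, 2 -> negative, positive, negative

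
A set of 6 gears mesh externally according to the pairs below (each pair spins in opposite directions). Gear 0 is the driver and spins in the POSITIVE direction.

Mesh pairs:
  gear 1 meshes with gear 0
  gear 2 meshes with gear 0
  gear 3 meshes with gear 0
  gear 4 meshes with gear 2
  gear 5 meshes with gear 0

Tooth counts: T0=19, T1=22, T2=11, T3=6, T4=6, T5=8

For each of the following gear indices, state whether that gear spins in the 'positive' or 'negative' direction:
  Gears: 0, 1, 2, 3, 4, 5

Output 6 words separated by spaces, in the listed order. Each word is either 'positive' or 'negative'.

Answer: positive negative negative negative positive negative

Derivation:
Gear 0 (driver): positive (depth 0)
  gear 1: meshes with gear 0 -> depth 1 -> negative (opposite of gear 0)
  gear 2: meshes with gear 0 -> depth 1 -> negative (opposite of gear 0)
  gear 3: meshes with gear 0 -> depth 1 -> negative (opposite of gear 0)
  gear 4: meshes with gear 2 -> depth 2 -> positive (opposite of gear 2)
  gear 5: meshes with gear 0 -> depth 1 -> negative (opposite of gear 0)
Queried indices 0, 1, 2, 3, 4, 5 -> positive, negative, negative, negative, positive, negative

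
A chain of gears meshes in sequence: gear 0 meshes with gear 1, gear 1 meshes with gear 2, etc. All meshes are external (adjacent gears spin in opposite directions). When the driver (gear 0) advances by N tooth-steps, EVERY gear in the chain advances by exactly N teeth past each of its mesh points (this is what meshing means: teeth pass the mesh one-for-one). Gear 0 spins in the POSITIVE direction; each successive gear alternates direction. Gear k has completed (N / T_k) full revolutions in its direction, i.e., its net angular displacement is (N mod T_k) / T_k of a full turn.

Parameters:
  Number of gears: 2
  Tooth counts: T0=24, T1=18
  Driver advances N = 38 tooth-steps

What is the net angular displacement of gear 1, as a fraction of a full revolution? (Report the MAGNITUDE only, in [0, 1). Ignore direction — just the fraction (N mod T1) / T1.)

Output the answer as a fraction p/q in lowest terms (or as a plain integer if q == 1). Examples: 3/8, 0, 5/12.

Answer: 1/9

Derivation:
Chain of 2 gears, tooth counts: [24, 18]
  gear 0: T0=24, direction=positive, advance = 38 mod 24 = 14 teeth = 14/24 turn
  gear 1: T1=18, direction=negative, advance = 38 mod 18 = 2 teeth = 2/18 turn
Gear 1: 38 mod 18 = 2
Fraction = 2 / 18 = 1/9 (gcd(2,18)=2) = 1/9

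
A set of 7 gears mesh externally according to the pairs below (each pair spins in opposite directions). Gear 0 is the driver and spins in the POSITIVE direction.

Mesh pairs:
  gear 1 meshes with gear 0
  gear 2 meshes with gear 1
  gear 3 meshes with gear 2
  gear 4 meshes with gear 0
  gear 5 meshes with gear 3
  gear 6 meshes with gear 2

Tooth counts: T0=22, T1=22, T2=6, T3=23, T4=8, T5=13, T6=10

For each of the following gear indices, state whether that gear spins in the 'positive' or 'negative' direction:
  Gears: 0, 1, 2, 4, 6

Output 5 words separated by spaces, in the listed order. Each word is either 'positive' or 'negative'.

Answer: positive negative positive negative negative

Derivation:
Gear 0 (driver): positive (depth 0)
  gear 1: meshes with gear 0 -> depth 1 -> negative (opposite of gear 0)
  gear 2: meshes with gear 1 -> depth 2 -> positive (opposite of gear 1)
  gear 3: meshes with gear 2 -> depth 3 -> negative (opposite of gear 2)
  gear 4: meshes with gear 0 -> depth 1 -> negative (opposite of gear 0)
  gear 5: meshes with gear 3 -> depth 4 -> positive (opposite of gear 3)
  gear 6: meshes with gear 2 -> depth 3 -> negative (opposite of gear 2)
Queried indices 0, 1, 2, 4, 6 -> positive, negative, positive, negative, negative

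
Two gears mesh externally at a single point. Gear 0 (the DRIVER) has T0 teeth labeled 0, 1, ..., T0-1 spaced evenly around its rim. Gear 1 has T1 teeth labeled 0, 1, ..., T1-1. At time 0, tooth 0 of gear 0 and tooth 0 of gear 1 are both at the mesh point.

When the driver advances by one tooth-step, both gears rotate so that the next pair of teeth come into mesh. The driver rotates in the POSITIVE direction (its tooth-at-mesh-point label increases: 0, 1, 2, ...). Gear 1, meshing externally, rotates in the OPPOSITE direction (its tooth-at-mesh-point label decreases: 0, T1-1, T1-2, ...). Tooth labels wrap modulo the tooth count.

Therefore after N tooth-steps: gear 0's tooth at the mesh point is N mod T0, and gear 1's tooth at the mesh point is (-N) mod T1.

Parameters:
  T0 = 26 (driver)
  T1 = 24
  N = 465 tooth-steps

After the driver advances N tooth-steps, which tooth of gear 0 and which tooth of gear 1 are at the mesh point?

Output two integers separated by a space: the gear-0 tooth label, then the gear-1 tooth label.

Answer: 23 15

Derivation:
Gear 0 (driver, T0=26): tooth at mesh = N mod T0
  465 = 17 * 26 + 23, so 465 mod 26 = 23
  gear 0 tooth = 23
Gear 1 (driven, T1=24): tooth at mesh = (-N) mod T1
  465 = 19 * 24 + 9, so 465 mod 24 = 9
  (-465) mod 24 = (-9) mod 24 = 24 - 9 = 15
Mesh after 465 steps: gear-0 tooth 23 meets gear-1 tooth 15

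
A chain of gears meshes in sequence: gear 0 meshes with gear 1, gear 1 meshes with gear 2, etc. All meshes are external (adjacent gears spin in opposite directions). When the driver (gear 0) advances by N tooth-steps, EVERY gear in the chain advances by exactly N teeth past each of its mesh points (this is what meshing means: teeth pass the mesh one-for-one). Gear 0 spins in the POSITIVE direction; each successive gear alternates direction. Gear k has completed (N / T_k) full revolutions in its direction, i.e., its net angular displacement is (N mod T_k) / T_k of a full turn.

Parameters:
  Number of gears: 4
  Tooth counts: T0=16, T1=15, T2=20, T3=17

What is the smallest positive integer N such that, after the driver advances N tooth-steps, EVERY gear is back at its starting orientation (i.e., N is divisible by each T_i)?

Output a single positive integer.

Answer: 4080

Derivation:
Gear k returns to start when N is a multiple of T_k.
All gears at start simultaneously when N is a common multiple of [16, 15, 20, 17]; the smallest such N is lcm(16, 15, 20, 17).
Start: lcm = T0 = 16
Fold in T1=15: gcd(16, 15) = 1; lcm(16, 15) = 16 * 15 / 1 = 240 / 1 = 240
Fold in T2=20: gcd(240, 20) = 20; lcm(240, 20) = 240 * 20 / 20 = 4800 / 20 = 240
Fold in T3=17: gcd(240, 17) = 1; lcm(240, 17) = 240 * 17 / 1 = 4080 / 1 = 4080
Full cycle length = 4080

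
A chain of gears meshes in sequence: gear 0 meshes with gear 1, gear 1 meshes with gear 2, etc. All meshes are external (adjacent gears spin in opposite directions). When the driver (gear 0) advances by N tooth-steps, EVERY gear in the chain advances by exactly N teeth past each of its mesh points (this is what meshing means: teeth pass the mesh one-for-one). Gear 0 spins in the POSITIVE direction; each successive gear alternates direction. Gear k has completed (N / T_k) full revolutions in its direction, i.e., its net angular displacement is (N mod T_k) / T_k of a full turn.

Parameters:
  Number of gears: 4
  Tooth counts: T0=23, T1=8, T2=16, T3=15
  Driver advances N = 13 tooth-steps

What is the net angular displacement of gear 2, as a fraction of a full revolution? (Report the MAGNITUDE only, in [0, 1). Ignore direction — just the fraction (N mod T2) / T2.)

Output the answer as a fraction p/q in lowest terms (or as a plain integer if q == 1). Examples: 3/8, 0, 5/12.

Answer: 13/16

Derivation:
Chain of 4 gears, tooth counts: [23, 8, 16, 15]
  gear 0: T0=23, direction=positive, advance = 13 mod 23 = 13 teeth = 13/23 turn
  gear 1: T1=8, direction=negative, advance = 13 mod 8 = 5 teeth = 5/8 turn
  gear 2: T2=16, direction=positive, advance = 13 mod 16 = 13 teeth = 13/16 turn
  gear 3: T3=15, direction=negative, advance = 13 mod 15 = 13 teeth = 13/15 turn
Gear 2: 13 mod 16 = 13
Fraction = 13 / 16 = 13/16 (gcd(13,16)=1) = 13/16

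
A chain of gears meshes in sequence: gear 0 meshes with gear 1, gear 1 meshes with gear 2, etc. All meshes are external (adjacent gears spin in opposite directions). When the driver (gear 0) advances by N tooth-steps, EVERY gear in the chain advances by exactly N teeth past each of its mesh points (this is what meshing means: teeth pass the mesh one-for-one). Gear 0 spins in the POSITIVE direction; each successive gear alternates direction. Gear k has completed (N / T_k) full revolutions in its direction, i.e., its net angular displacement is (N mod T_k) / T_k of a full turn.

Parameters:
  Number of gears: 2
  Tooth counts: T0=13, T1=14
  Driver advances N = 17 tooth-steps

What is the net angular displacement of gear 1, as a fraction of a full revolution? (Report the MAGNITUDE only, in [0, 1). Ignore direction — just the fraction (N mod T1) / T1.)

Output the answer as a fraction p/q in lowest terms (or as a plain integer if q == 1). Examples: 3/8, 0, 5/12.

Chain of 2 gears, tooth counts: [13, 14]
  gear 0: T0=13, direction=positive, advance = 17 mod 13 = 4 teeth = 4/13 turn
  gear 1: T1=14, direction=negative, advance = 17 mod 14 = 3 teeth = 3/14 turn
Gear 1: 17 mod 14 = 3
Fraction = 3 / 14 = 3/14 (gcd(3,14)=1) = 3/14

Answer: 3/14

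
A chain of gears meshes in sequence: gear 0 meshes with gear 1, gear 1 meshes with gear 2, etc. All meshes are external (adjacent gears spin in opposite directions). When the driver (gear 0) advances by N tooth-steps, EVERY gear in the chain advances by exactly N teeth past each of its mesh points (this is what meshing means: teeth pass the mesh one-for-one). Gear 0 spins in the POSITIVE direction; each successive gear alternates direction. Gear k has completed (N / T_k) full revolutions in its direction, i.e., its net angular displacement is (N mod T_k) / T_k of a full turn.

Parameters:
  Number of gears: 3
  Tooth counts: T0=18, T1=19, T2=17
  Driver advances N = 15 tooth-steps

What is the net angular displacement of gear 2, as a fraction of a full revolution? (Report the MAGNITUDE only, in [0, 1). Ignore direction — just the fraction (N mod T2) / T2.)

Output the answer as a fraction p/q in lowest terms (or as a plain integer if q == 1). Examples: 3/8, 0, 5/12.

Chain of 3 gears, tooth counts: [18, 19, 17]
  gear 0: T0=18, direction=positive, advance = 15 mod 18 = 15 teeth = 15/18 turn
  gear 1: T1=19, direction=negative, advance = 15 mod 19 = 15 teeth = 15/19 turn
  gear 2: T2=17, direction=positive, advance = 15 mod 17 = 15 teeth = 15/17 turn
Gear 2: 15 mod 17 = 15
Fraction = 15 / 17 = 15/17 (gcd(15,17)=1) = 15/17

Answer: 15/17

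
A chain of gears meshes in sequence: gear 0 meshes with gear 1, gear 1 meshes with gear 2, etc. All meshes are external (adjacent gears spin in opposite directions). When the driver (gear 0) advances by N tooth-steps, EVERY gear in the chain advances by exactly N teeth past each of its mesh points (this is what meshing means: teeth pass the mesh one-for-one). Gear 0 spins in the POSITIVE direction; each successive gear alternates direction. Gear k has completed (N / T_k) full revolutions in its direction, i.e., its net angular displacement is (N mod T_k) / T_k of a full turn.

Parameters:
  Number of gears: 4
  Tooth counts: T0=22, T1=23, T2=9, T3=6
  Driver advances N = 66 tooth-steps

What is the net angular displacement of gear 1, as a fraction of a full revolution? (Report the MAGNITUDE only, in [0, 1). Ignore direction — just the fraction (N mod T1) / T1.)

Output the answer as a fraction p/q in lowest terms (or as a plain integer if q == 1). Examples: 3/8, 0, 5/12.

Chain of 4 gears, tooth counts: [22, 23, 9, 6]
  gear 0: T0=22, direction=positive, advance = 66 mod 22 = 0 teeth = 0/22 turn
  gear 1: T1=23, direction=negative, advance = 66 mod 23 = 20 teeth = 20/23 turn
  gear 2: T2=9, direction=positive, advance = 66 mod 9 = 3 teeth = 3/9 turn
  gear 3: T3=6, direction=negative, advance = 66 mod 6 = 0 teeth = 0/6 turn
Gear 1: 66 mod 23 = 20
Fraction = 20 / 23 = 20/23 (gcd(20,23)=1) = 20/23

Answer: 20/23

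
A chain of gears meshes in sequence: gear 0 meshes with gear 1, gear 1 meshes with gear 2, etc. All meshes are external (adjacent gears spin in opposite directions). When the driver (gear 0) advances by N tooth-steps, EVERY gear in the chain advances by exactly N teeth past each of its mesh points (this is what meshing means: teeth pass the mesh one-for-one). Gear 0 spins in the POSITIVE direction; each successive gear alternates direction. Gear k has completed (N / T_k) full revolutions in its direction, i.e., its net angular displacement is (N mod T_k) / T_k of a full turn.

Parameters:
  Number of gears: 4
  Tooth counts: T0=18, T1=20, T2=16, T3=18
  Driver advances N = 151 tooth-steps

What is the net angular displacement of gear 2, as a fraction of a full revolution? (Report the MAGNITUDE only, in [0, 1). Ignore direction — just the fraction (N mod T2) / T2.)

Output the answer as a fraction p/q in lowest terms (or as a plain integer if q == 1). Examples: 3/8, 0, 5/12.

Chain of 4 gears, tooth counts: [18, 20, 16, 18]
  gear 0: T0=18, direction=positive, advance = 151 mod 18 = 7 teeth = 7/18 turn
  gear 1: T1=20, direction=negative, advance = 151 mod 20 = 11 teeth = 11/20 turn
  gear 2: T2=16, direction=positive, advance = 151 mod 16 = 7 teeth = 7/16 turn
  gear 3: T3=18, direction=negative, advance = 151 mod 18 = 7 teeth = 7/18 turn
Gear 2: 151 mod 16 = 7
Fraction = 7 / 16 = 7/16 (gcd(7,16)=1) = 7/16

Answer: 7/16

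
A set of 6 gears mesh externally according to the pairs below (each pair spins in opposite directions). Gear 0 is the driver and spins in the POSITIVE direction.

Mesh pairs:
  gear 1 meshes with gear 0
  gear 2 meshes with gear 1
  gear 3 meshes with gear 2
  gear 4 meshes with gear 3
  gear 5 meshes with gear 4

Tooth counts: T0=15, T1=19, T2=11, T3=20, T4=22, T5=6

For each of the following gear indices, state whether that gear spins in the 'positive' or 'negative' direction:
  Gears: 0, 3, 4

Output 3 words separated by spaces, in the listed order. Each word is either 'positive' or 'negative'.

Gear 0 (driver): positive (depth 0)
  gear 1: meshes with gear 0 -> depth 1 -> negative (opposite of gear 0)
  gear 2: meshes with gear 1 -> depth 2 -> positive (opposite of gear 1)
  gear 3: meshes with gear 2 -> depth 3 -> negative (opposite of gear 2)
  gear 4: meshes with gear 3 -> depth 4 -> positive (opposite of gear 3)
  gear 5: meshes with gear 4 -> depth 5 -> negative (opposite of gear 4)
Queried indices 0, 3, 4 -> positive, negative, positive

Answer: positive negative positive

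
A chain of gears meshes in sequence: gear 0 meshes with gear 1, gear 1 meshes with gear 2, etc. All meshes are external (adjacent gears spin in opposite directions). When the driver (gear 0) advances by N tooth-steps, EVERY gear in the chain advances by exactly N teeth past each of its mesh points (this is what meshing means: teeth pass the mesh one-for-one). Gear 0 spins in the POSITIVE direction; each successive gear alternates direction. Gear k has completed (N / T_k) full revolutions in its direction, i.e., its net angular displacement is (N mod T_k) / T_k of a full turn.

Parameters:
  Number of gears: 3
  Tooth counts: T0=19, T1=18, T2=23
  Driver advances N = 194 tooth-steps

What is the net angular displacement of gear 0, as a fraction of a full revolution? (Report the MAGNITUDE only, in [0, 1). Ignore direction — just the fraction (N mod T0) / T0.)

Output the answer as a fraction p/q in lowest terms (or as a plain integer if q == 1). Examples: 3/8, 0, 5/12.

Chain of 3 gears, tooth counts: [19, 18, 23]
  gear 0: T0=19, direction=positive, advance = 194 mod 19 = 4 teeth = 4/19 turn
  gear 1: T1=18, direction=negative, advance = 194 mod 18 = 14 teeth = 14/18 turn
  gear 2: T2=23, direction=positive, advance = 194 mod 23 = 10 teeth = 10/23 turn
Gear 0: 194 mod 19 = 4
Fraction = 4 / 19 = 4/19 (gcd(4,19)=1) = 4/19

Answer: 4/19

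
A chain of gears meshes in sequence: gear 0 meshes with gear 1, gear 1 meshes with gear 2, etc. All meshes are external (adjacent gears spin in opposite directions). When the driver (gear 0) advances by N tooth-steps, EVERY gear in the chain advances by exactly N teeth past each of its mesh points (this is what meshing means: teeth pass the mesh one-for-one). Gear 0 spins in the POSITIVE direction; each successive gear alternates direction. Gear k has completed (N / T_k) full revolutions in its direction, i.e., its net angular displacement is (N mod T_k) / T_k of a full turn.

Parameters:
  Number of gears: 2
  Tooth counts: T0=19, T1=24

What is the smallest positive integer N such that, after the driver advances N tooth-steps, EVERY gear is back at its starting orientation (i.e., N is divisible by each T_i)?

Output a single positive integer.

Gear k returns to start when N is a multiple of T_k.
All gears at start simultaneously when N is a common multiple of [19, 24]; the smallest such N is lcm(19, 24).
Start: lcm = T0 = 19
Fold in T1=24: gcd(19, 24) = 1; lcm(19, 24) = 19 * 24 / 1 = 456 / 1 = 456
Full cycle length = 456

Answer: 456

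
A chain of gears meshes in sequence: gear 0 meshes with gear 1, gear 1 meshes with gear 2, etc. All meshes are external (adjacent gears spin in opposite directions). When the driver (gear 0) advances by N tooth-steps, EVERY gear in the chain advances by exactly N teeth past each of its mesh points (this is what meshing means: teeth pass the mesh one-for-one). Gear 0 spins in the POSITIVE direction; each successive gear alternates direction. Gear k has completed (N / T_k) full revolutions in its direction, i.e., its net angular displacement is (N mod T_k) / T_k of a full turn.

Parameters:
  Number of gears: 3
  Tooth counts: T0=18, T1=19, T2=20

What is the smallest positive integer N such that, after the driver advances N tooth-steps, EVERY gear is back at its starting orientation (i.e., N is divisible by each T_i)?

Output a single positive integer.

Answer: 3420

Derivation:
Gear k returns to start when N is a multiple of T_k.
All gears at start simultaneously when N is a common multiple of [18, 19, 20]; the smallest such N is lcm(18, 19, 20).
Start: lcm = T0 = 18
Fold in T1=19: gcd(18, 19) = 1; lcm(18, 19) = 18 * 19 / 1 = 342 / 1 = 342
Fold in T2=20: gcd(342, 20) = 2; lcm(342, 20) = 342 * 20 / 2 = 6840 / 2 = 3420
Full cycle length = 3420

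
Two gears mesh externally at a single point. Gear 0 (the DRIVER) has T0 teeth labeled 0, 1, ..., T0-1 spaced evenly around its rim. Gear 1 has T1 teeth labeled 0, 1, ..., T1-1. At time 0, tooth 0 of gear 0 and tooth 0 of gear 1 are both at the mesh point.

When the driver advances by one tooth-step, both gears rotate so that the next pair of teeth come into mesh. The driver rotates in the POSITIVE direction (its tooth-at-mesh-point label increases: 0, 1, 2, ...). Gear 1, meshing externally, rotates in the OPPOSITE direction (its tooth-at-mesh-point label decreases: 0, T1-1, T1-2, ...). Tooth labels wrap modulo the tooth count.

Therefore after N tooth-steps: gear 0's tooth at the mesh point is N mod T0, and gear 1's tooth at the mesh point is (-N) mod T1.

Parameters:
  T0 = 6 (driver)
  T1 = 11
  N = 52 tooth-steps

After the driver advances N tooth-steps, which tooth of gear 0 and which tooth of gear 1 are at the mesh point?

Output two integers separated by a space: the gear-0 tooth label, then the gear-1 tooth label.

Gear 0 (driver, T0=6): tooth at mesh = N mod T0
  52 = 8 * 6 + 4, so 52 mod 6 = 4
  gear 0 tooth = 4
Gear 1 (driven, T1=11): tooth at mesh = (-N) mod T1
  52 = 4 * 11 + 8, so 52 mod 11 = 8
  (-52) mod 11 = (-8) mod 11 = 11 - 8 = 3
Mesh after 52 steps: gear-0 tooth 4 meets gear-1 tooth 3

Answer: 4 3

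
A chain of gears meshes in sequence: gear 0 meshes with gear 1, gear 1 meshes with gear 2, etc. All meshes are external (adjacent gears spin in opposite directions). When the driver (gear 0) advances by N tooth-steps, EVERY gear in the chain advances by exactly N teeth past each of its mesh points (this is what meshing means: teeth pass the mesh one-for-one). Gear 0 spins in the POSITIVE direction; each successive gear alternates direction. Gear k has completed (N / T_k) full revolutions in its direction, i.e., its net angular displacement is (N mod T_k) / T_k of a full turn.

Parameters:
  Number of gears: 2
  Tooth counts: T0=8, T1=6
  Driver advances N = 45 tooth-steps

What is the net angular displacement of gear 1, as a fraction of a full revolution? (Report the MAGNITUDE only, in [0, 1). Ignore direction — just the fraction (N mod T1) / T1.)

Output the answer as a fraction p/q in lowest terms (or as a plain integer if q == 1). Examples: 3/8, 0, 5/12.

Chain of 2 gears, tooth counts: [8, 6]
  gear 0: T0=8, direction=positive, advance = 45 mod 8 = 5 teeth = 5/8 turn
  gear 1: T1=6, direction=negative, advance = 45 mod 6 = 3 teeth = 3/6 turn
Gear 1: 45 mod 6 = 3
Fraction = 3 / 6 = 1/2 (gcd(3,6)=3) = 1/2

Answer: 1/2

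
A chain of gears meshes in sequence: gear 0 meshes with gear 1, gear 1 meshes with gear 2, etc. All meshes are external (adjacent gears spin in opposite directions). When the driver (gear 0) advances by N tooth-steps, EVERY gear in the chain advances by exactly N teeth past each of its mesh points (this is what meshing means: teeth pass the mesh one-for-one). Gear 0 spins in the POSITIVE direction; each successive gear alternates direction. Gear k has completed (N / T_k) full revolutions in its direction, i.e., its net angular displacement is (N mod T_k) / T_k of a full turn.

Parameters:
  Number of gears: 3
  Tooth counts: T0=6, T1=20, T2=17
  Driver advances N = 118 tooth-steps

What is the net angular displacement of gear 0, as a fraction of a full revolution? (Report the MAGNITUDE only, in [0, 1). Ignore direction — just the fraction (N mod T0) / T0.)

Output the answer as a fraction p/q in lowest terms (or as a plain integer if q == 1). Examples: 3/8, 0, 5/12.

Chain of 3 gears, tooth counts: [6, 20, 17]
  gear 0: T0=6, direction=positive, advance = 118 mod 6 = 4 teeth = 4/6 turn
  gear 1: T1=20, direction=negative, advance = 118 mod 20 = 18 teeth = 18/20 turn
  gear 2: T2=17, direction=positive, advance = 118 mod 17 = 16 teeth = 16/17 turn
Gear 0: 118 mod 6 = 4
Fraction = 4 / 6 = 2/3 (gcd(4,6)=2) = 2/3

Answer: 2/3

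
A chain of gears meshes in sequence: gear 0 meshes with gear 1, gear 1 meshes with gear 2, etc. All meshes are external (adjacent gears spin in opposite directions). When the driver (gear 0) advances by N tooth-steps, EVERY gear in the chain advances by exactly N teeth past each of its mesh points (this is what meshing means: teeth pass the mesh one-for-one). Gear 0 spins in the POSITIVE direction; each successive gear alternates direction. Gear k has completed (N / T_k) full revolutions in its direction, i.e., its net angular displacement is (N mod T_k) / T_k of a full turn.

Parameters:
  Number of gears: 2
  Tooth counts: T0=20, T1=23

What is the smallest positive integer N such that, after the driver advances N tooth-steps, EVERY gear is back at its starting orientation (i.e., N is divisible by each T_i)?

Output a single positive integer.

Gear k returns to start when N is a multiple of T_k.
All gears at start simultaneously when N is a common multiple of [20, 23]; the smallest such N is lcm(20, 23).
Start: lcm = T0 = 20
Fold in T1=23: gcd(20, 23) = 1; lcm(20, 23) = 20 * 23 / 1 = 460 / 1 = 460
Full cycle length = 460

Answer: 460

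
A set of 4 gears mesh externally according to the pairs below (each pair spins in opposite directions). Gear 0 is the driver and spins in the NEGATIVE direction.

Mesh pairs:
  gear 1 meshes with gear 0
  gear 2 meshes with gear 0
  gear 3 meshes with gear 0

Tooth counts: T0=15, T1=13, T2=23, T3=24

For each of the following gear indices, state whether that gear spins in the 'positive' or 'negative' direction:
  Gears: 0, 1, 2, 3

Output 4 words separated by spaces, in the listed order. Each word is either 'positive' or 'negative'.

Gear 0 (driver): negative (depth 0)
  gear 1: meshes with gear 0 -> depth 1 -> positive (opposite of gear 0)
  gear 2: meshes with gear 0 -> depth 1 -> positive (opposite of gear 0)
  gear 3: meshes with gear 0 -> depth 1 -> positive (opposite of gear 0)
Queried indices 0, 1, 2, 3 -> negative, positive, positive, positive

Answer: negative positive positive positive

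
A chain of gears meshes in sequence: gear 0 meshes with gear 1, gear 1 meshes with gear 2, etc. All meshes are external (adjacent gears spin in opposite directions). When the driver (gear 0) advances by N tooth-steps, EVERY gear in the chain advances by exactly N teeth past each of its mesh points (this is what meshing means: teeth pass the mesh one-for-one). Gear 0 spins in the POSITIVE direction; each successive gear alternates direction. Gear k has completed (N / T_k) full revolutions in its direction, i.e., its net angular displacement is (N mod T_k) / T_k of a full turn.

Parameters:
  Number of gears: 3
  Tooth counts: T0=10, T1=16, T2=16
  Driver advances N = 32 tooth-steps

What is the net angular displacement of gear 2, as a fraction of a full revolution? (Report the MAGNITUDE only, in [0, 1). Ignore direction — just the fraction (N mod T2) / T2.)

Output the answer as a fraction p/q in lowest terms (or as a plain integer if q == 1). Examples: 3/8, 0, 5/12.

Answer: 0

Derivation:
Chain of 3 gears, tooth counts: [10, 16, 16]
  gear 0: T0=10, direction=positive, advance = 32 mod 10 = 2 teeth = 2/10 turn
  gear 1: T1=16, direction=negative, advance = 32 mod 16 = 0 teeth = 0/16 turn
  gear 2: T2=16, direction=positive, advance = 32 mod 16 = 0 teeth = 0/16 turn
Gear 2: 32 mod 16 = 0
Fraction = 0 / 16 = 0/1 (gcd(0,16)=16) = 0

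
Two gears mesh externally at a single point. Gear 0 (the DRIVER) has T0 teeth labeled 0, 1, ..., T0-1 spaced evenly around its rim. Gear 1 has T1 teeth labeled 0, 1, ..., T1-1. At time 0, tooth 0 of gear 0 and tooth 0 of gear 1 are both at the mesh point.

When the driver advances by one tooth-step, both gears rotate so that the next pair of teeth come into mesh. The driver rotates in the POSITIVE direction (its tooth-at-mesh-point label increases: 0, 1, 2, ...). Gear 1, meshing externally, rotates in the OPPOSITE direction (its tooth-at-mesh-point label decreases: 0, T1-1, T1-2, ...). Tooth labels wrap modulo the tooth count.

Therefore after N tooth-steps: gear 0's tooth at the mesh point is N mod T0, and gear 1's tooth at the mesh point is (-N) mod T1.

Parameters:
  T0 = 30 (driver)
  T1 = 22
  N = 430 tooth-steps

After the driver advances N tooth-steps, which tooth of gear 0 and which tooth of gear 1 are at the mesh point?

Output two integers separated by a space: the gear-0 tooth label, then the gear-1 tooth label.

Gear 0 (driver, T0=30): tooth at mesh = N mod T0
  430 = 14 * 30 + 10, so 430 mod 30 = 10
  gear 0 tooth = 10
Gear 1 (driven, T1=22): tooth at mesh = (-N) mod T1
  430 = 19 * 22 + 12, so 430 mod 22 = 12
  (-430) mod 22 = (-12) mod 22 = 22 - 12 = 10
Mesh after 430 steps: gear-0 tooth 10 meets gear-1 tooth 10

Answer: 10 10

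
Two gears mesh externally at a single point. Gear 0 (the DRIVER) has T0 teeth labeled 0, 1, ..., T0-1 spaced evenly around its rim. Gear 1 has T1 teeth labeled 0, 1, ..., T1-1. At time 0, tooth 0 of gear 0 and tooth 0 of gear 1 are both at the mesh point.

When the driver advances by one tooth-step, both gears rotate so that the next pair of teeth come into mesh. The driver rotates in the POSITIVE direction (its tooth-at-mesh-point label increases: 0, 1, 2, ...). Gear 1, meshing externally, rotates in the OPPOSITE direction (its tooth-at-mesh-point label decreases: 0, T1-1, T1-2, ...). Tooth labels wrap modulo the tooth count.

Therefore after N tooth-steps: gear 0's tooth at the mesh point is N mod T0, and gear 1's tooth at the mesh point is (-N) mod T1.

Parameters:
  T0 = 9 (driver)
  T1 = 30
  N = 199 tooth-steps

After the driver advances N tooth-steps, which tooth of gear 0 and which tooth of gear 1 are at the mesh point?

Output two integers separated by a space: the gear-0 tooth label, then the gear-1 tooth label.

Answer: 1 11

Derivation:
Gear 0 (driver, T0=9): tooth at mesh = N mod T0
  199 = 22 * 9 + 1, so 199 mod 9 = 1
  gear 0 tooth = 1
Gear 1 (driven, T1=30): tooth at mesh = (-N) mod T1
  199 = 6 * 30 + 19, so 199 mod 30 = 19
  (-199) mod 30 = (-19) mod 30 = 30 - 19 = 11
Mesh after 199 steps: gear-0 tooth 1 meets gear-1 tooth 11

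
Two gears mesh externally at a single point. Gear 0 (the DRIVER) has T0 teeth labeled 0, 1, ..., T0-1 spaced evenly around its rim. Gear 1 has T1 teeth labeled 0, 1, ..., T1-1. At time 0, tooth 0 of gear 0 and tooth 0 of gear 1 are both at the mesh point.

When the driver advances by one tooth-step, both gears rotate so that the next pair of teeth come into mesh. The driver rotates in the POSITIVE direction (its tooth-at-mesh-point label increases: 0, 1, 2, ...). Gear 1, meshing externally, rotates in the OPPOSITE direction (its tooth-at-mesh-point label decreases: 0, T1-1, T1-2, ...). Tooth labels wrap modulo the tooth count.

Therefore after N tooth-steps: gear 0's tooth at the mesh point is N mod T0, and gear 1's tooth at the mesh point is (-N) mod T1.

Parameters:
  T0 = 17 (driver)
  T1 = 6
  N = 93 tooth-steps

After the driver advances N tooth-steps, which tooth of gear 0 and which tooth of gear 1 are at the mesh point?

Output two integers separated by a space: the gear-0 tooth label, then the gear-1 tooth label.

Answer: 8 3

Derivation:
Gear 0 (driver, T0=17): tooth at mesh = N mod T0
  93 = 5 * 17 + 8, so 93 mod 17 = 8
  gear 0 tooth = 8
Gear 1 (driven, T1=6): tooth at mesh = (-N) mod T1
  93 = 15 * 6 + 3, so 93 mod 6 = 3
  (-93) mod 6 = (-3) mod 6 = 6 - 3 = 3
Mesh after 93 steps: gear-0 tooth 8 meets gear-1 tooth 3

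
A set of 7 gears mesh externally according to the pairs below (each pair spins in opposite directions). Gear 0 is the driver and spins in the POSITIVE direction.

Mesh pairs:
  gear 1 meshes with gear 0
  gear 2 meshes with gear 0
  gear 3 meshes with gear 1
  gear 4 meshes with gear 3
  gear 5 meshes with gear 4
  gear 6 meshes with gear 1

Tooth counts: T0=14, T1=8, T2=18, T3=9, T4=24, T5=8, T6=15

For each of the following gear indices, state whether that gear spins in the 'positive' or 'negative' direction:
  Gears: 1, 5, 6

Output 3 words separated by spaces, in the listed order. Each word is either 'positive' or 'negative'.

Answer: negative positive positive

Derivation:
Gear 0 (driver): positive (depth 0)
  gear 1: meshes with gear 0 -> depth 1 -> negative (opposite of gear 0)
  gear 2: meshes with gear 0 -> depth 1 -> negative (opposite of gear 0)
  gear 3: meshes with gear 1 -> depth 2 -> positive (opposite of gear 1)
  gear 4: meshes with gear 3 -> depth 3 -> negative (opposite of gear 3)
  gear 5: meshes with gear 4 -> depth 4 -> positive (opposite of gear 4)
  gear 6: meshes with gear 1 -> depth 2 -> positive (opposite of gear 1)
Queried indices 1, 5, 6 -> negative, positive, positive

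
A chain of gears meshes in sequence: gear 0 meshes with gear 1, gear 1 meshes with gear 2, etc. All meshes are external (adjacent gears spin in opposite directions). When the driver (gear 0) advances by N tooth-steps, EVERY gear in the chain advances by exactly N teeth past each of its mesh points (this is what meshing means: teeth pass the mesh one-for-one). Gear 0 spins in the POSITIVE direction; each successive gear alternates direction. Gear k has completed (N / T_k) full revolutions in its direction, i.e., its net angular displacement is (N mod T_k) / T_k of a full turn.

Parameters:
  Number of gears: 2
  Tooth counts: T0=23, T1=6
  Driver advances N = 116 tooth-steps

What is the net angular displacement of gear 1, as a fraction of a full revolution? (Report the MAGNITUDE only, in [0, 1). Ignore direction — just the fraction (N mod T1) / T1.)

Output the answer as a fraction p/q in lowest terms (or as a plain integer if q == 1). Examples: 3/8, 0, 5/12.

Answer: 1/3

Derivation:
Chain of 2 gears, tooth counts: [23, 6]
  gear 0: T0=23, direction=positive, advance = 116 mod 23 = 1 teeth = 1/23 turn
  gear 1: T1=6, direction=negative, advance = 116 mod 6 = 2 teeth = 2/6 turn
Gear 1: 116 mod 6 = 2
Fraction = 2 / 6 = 1/3 (gcd(2,6)=2) = 1/3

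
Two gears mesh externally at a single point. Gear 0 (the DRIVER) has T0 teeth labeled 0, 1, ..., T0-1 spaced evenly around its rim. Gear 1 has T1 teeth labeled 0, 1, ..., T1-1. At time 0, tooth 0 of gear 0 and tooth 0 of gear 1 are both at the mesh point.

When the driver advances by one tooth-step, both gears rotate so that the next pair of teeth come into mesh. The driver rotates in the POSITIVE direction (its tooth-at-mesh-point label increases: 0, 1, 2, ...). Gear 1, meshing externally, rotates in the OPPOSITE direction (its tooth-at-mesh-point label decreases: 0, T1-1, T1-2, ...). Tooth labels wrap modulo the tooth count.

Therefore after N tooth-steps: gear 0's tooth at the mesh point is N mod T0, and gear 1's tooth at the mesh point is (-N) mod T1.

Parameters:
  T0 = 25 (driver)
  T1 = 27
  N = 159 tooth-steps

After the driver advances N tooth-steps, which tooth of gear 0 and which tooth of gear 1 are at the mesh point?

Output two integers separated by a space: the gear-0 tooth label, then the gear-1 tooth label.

Gear 0 (driver, T0=25): tooth at mesh = N mod T0
  159 = 6 * 25 + 9, so 159 mod 25 = 9
  gear 0 tooth = 9
Gear 1 (driven, T1=27): tooth at mesh = (-N) mod T1
  159 = 5 * 27 + 24, so 159 mod 27 = 24
  (-159) mod 27 = (-24) mod 27 = 27 - 24 = 3
Mesh after 159 steps: gear-0 tooth 9 meets gear-1 tooth 3

Answer: 9 3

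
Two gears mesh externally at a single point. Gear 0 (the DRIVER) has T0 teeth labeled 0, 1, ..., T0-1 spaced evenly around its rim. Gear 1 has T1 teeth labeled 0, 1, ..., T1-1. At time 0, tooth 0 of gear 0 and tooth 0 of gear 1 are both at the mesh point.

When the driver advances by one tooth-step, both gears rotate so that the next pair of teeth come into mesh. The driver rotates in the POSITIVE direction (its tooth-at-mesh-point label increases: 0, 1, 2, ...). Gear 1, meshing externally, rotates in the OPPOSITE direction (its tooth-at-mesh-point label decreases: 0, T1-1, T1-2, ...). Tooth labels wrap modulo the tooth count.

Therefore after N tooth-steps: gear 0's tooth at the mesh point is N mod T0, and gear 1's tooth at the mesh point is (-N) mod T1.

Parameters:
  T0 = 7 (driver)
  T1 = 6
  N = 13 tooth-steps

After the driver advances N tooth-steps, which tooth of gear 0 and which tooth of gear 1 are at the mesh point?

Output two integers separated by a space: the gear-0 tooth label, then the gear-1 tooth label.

Gear 0 (driver, T0=7): tooth at mesh = N mod T0
  13 = 1 * 7 + 6, so 13 mod 7 = 6
  gear 0 tooth = 6
Gear 1 (driven, T1=6): tooth at mesh = (-N) mod T1
  13 = 2 * 6 + 1, so 13 mod 6 = 1
  (-13) mod 6 = (-1) mod 6 = 6 - 1 = 5
Mesh after 13 steps: gear-0 tooth 6 meets gear-1 tooth 5

Answer: 6 5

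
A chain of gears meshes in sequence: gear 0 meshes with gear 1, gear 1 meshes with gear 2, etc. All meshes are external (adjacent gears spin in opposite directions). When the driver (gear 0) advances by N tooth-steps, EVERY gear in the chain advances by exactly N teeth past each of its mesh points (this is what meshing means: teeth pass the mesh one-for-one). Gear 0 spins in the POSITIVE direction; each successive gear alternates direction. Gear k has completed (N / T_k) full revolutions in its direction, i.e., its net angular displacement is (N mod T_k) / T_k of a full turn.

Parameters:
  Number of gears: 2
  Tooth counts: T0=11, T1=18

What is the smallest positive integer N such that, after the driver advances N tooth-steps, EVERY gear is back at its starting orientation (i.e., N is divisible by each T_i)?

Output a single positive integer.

Answer: 198

Derivation:
Gear k returns to start when N is a multiple of T_k.
All gears at start simultaneously when N is a common multiple of [11, 18]; the smallest such N is lcm(11, 18).
Start: lcm = T0 = 11
Fold in T1=18: gcd(11, 18) = 1; lcm(11, 18) = 11 * 18 / 1 = 198 / 1 = 198
Full cycle length = 198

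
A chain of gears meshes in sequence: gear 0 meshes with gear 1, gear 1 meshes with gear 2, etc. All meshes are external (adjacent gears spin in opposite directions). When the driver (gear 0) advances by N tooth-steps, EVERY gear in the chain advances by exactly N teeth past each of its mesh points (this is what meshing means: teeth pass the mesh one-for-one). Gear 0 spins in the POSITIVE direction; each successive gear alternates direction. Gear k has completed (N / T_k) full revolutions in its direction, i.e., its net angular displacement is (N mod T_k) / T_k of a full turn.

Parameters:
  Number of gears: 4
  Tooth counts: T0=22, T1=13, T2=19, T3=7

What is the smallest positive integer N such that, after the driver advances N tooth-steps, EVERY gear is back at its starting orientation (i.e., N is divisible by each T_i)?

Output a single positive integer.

Gear k returns to start when N is a multiple of T_k.
All gears at start simultaneously when N is a common multiple of [22, 13, 19, 7]; the smallest such N is lcm(22, 13, 19, 7).
Start: lcm = T0 = 22
Fold in T1=13: gcd(22, 13) = 1; lcm(22, 13) = 22 * 13 / 1 = 286 / 1 = 286
Fold in T2=19: gcd(286, 19) = 1; lcm(286, 19) = 286 * 19 / 1 = 5434 / 1 = 5434
Fold in T3=7: gcd(5434, 7) = 1; lcm(5434, 7) = 5434 * 7 / 1 = 38038 / 1 = 38038
Full cycle length = 38038

Answer: 38038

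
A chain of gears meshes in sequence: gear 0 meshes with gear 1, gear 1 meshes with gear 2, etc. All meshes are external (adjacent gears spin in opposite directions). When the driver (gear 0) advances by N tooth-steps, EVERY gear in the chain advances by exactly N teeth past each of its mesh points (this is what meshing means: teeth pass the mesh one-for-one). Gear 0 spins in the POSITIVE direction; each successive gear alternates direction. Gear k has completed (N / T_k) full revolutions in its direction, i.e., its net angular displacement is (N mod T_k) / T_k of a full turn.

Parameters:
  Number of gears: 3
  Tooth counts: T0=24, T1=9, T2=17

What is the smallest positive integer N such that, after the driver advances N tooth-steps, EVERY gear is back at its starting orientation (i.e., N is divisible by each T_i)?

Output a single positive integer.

Gear k returns to start when N is a multiple of T_k.
All gears at start simultaneously when N is a common multiple of [24, 9, 17]; the smallest such N is lcm(24, 9, 17).
Start: lcm = T0 = 24
Fold in T1=9: gcd(24, 9) = 3; lcm(24, 9) = 24 * 9 / 3 = 216 / 3 = 72
Fold in T2=17: gcd(72, 17) = 1; lcm(72, 17) = 72 * 17 / 1 = 1224 / 1 = 1224
Full cycle length = 1224

Answer: 1224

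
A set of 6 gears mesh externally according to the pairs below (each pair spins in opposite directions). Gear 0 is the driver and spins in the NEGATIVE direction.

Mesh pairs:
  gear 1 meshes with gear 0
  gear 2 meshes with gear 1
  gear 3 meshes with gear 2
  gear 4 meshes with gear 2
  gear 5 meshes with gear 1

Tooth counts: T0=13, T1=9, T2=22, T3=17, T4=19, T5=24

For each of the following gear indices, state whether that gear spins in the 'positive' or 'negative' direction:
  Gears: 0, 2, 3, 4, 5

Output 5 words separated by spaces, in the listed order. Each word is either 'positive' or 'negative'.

Answer: negative negative positive positive negative

Derivation:
Gear 0 (driver): negative (depth 0)
  gear 1: meshes with gear 0 -> depth 1 -> positive (opposite of gear 0)
  gear 2: meshes with gear 1 -> depth 2 -> negative (opposite of gear 1)
  gear 3: meshes with gear 2 -> depth 3 -> positive (opposite of gear 2)
  gear 4: meshes with gear 2 -> depth 3 -> positive (opposite of gear 2)
  gear 5: meshes with gear 1 -> depth 2 -> negative (opposite of gear 1)
Queried indices 0, 2, 3, 4, 5 -> negative, negative, positive, positive, negative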